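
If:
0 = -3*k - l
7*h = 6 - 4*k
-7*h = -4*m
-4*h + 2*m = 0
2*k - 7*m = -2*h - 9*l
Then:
No Solution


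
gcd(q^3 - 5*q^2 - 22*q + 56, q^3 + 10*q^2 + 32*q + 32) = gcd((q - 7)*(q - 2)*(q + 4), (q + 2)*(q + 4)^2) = q + 4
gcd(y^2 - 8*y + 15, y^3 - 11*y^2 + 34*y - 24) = 1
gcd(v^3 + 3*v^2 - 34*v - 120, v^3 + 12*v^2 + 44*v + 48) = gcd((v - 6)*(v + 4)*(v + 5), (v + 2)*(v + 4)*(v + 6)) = v + 4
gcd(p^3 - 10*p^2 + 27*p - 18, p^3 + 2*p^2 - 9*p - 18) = p - 3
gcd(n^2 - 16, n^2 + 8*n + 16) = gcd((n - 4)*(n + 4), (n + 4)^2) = n + 4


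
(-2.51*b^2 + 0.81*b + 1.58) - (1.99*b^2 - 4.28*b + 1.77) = -4.5*b^2 + 5.09*b - 0.19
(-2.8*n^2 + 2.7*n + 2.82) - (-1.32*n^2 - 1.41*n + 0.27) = -1.48*n^2 + 4.11*n + 2.55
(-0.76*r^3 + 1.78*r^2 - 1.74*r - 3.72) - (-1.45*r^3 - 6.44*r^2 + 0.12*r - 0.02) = 0.69*r^3 + 8.22*r^2 - 1.86*r - 3.7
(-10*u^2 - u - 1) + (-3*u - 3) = -10*u^2 - 4*u - 4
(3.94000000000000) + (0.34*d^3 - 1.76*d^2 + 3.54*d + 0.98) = 0.34*d^3 - 1.76*d^2 + 3.54*d + 4.92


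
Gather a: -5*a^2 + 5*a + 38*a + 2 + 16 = -5*a^2 + 43*a + 18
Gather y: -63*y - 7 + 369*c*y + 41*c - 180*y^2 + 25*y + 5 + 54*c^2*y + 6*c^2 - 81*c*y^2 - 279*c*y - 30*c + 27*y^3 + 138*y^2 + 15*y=6*c^2 + 11*c + 27*y^3 + y^2*(-81*c - 42) + y*(54*c^2 + 90*c - 23) - 2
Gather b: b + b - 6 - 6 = 2*b - 12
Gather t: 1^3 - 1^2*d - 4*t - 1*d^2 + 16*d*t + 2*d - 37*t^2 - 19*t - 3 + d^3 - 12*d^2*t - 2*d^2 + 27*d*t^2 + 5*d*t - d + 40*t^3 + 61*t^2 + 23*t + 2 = d^3 - 3*d^2 + 40*t^3 + t^2*(27*d + 24) + t*(-12*d^2 + 21*d)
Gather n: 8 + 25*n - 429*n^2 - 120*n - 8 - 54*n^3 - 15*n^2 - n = -54*n^3 - 444*n^2 - 96*n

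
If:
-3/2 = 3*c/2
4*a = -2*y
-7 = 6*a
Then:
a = -7/6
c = -1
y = 7/3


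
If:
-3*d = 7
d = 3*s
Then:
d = -7/3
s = -7/9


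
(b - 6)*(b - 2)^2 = b^3 - 10*b^2 + 28*b - 24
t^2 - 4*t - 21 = (t - 7)*(t + 3)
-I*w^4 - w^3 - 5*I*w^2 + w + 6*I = (w + 1)*(w - 3*I)*(w + 2*I)*(-I*w + I)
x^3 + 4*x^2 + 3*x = x*(x + 1)*(x + 3)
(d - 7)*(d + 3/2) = d^2 - 11*d/2 - 21/2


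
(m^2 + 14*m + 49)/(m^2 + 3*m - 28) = (m + 7)/(m - 4)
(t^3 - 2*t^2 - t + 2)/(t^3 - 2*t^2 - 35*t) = (-t^3 + 2*t^2 + t - 2)/(t*(-t^2 + 2*t + 35))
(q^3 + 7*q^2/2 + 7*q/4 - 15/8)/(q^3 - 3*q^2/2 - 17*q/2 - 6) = (q^2 + 2*q - 5/4)/(q^2 - 3*q - 4)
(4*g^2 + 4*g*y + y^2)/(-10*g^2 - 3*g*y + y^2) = (2*g + y)/(-5*g + y)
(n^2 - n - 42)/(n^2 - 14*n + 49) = (n + 6)/(n - 7)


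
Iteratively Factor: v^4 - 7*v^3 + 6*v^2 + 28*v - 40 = (v - 5)*(v^3 - 2*v^2 - 4*v + 8) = (v - 5)*(v - 2)*(v^2 - 4) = (v - 5)*(v - 2)*(v + 2)*(v - 2)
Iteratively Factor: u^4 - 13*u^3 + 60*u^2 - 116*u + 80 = (u - 4)*(u^3 - 9*u^2 + 24*u - 20) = (u - 4)*(u - 2)*(u^2 - 7*u + 10) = (u - 5)*(u - 4)*(u - 2)*(u - 2)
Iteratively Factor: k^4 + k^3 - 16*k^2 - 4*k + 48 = (k + 4)*(k^3 - 3*k^2 - 4*k + 12) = (k - 2)*(k + 4)*(k^2 - k - 6) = (k - 3)*(k - 2)*(k + 4)*(k + 2)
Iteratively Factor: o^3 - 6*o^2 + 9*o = (o - 3)*(o^2 - 3*o) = (o - 3)^2*(o)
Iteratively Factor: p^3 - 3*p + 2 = (p - 1)*(p^2 + p - 2) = (p - 1)*(p + 2)*(p - 1)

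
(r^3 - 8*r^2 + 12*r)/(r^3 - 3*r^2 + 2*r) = (r - 6)/(r - 1)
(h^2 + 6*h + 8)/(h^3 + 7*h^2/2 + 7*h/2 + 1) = 2*(h + 4)/(2*h^2 + 3*h + 1)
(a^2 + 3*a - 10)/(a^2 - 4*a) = (a^2 + 3*a - 10)/(a*(a - 4))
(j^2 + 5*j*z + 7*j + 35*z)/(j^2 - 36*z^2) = (j^2 + 5*j*z + 7*j + 35*z)/(j^2 - 36*z^2)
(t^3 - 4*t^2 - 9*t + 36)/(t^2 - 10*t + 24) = (t^2 - 9)/(t - 6)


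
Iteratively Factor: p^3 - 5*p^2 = (p - 5)*(p^2) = p*(p - 5)*(p)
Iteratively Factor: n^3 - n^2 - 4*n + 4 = (n - 1)*(n^2 - 4) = (n - 2)*(n - 1)*(n + 2)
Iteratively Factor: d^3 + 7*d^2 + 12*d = (d + 4)*(d^2 + 3*d) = d*(d + 4)*(d + 3)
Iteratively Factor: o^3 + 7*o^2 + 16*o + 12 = (o + 2)*(o^2 + 5*o + 6) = (o + 2)^2*(o + 3)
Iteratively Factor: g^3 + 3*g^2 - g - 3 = (g + 1)*(g^2 + 2*g - 3) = (g + 1)*(g + 3)*(g - 1)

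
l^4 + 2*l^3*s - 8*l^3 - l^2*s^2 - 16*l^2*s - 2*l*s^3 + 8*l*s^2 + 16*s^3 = (l - 8)*(l - s)*(l + s)*(l + 2*s)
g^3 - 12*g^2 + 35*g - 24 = (g - 8)*(g - 3)*(g - 1)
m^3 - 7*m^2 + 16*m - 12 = (m - 3)*(m - 2)^2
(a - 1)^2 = a^2 - 2*a + 1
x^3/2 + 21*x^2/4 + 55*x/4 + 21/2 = (x/2 + 1)*(x + 3/2)*(x + 7)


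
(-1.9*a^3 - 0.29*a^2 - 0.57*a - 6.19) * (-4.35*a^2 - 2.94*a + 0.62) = 8.265*a^5 + 6.8475*a^4 + 2.1541*a^3 + 28.4225*a^2 + 17.8452*a - 3.8378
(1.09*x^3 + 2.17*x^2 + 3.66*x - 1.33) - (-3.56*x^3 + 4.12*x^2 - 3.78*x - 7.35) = 4.65*x^3 - 1.95*x^2 + 7.44*x + 6.02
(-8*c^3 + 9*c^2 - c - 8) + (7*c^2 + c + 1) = -8*c^3 + 16*c^2 - 7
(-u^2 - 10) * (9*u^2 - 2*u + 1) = -9*u^4 + 2*u^3 - 91*u^2 + 20*u - 10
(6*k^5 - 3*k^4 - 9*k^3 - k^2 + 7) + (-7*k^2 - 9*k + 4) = 6*k^5 - 3*k^4 - 9*k^3 - 8*k^2 - 9*k + 11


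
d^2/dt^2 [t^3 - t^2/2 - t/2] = 6*t - 1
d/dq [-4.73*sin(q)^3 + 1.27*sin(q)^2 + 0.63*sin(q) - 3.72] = (-14.19*sin(q)^2 + 2.54*sin(q) + 0.63)*cos(q)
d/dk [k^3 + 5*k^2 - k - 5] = 3*k^2 + 10*k - 1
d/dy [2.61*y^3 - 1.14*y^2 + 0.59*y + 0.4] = 7.83*y^2 - 2.28*y + 0.59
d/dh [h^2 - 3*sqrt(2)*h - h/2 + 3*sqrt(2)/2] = 2*h - 3*sqrt(2) - 1/2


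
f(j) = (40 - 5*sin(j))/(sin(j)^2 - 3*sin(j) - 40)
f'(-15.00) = -0.20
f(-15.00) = -1.15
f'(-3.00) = -0.21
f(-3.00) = -1.03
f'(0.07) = 0.19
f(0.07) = -0.99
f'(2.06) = -0.07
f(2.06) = -0.85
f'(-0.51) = 0.21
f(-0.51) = -1.11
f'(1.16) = 0.06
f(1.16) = -0.85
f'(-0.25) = 0.21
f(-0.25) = -1.05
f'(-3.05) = -0.21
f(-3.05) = -1.02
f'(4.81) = 0.03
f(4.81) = -1.25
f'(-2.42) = -0.20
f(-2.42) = -1.15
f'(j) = (40 - 5*sin(j))*(-2*sin(j)*cos(j) + 3*cos(j))/(sin(j)^2 - 3*sin(j) - 40)^2 - 5*cos(j)/(sin(j)^2 - 3*sin(j) - 40)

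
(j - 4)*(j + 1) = j^2 - 3*j - 4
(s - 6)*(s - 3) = s^2 - 9*s + 18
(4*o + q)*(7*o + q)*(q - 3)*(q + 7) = 28*o^2*q^2 + 112*o^2*q - 588*o^2 + 11*o*q^3 + 44*o*q^2 - 231*o*q + q^4 + 4*q^3 - 21*q^2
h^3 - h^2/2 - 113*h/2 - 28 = (h - 8)*(h + 1/2)*(h + 7)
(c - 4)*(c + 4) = c^2 - 16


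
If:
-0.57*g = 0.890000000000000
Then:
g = -1.56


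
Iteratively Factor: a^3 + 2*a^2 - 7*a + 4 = (a - 1)*(a^2 + 3*a - 4) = (a - 1)*(a + 4)*(a - 1)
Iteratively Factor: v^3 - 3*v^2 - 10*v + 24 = (v - 4)*(v^2 + v - 6) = (v - 4)*(v - 2)*(v + 3)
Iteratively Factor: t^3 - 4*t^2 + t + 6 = (t - 3)*(t^2 - t - 2) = (t - 3)*(t - 2)*(t + 1)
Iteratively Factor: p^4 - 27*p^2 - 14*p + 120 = (p + 4)*(p^3 - 4*p^2 - 11*p + 30) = (p + 3)*(p + 4)*(p^2 - 7*p + 10) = (p - 5)*(p + 3)*(p + 4)*(p - 2)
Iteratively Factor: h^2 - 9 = (h + 3)*(h - 3)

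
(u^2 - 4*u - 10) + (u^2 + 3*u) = 2*u^2 - u - 10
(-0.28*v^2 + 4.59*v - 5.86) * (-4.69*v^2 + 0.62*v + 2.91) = 1.3132*v^4 - 21.7007*v^3 + 29.5144*v^2 + 9.7237*v - 17.0526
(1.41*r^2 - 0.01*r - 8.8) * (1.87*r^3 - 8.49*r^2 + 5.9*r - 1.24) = 2.6367*r^5 - 11.9896*r^4 - 8.0521*r^3 + 72.9046*r^2 - 51.9076*r + 10.912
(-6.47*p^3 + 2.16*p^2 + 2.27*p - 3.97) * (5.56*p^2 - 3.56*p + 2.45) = -35.9732*p^5 + 35.0428*p^4 - 10.9199*p^3 - 24.8624*p^2 + 19.6947*p - 9.7265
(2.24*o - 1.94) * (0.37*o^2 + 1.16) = 0.8288*o^3 - 0.7178*o^2 + 2.5984*o - 2.2504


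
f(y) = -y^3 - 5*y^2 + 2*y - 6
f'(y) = -3*y^2 - 10*y + 2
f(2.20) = -36.45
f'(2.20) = -34.52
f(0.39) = -6.04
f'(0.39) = -2.36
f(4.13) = -153.47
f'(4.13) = -90.47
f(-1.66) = -18.52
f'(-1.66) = 10.33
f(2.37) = -42.66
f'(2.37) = -38.55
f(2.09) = -32.79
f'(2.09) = -32.00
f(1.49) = -17.43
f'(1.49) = -19.56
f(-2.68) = -28.02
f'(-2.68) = 7.25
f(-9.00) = 300.00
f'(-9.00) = -151.00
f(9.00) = -1122.00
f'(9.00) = -331.00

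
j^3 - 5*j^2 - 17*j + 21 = (j - 7)*(j - 1)*(j + 3)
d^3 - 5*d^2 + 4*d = d*(d - 4)*(d - 1)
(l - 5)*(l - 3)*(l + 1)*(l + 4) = l^4 - 3*l^3 - 21*l^2 + 43*l + 60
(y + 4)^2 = y^2 + 8*y + 16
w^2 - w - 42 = (w - 7)*(w + 6)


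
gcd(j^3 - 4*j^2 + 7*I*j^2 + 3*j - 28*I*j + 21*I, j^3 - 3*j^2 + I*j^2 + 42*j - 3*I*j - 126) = j^2 + j*(-3 + 7*I) - 21*I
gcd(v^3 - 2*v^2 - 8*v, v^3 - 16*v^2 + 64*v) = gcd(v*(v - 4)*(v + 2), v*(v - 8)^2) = v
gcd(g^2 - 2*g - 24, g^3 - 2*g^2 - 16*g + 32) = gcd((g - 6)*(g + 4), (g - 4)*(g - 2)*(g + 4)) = g + 4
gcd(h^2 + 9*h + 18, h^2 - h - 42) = h + 6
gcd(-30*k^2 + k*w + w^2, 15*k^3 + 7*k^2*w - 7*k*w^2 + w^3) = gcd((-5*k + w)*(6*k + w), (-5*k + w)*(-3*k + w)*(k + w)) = -5*k + w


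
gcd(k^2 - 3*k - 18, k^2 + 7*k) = 1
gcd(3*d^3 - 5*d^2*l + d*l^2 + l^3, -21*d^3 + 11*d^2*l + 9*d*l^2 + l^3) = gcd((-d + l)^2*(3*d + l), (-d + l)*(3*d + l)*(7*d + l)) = 3*d^2 - 2*d*l - l^2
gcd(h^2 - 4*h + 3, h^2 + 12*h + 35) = 1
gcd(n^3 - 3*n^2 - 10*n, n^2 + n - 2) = n + 2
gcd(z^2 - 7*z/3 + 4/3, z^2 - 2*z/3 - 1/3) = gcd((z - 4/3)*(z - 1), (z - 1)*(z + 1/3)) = z - 1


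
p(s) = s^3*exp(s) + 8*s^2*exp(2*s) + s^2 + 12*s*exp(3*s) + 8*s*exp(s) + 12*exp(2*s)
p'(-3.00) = -6.51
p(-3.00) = 6.66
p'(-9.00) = -18.07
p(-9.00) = 80.90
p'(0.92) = 1090.67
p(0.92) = 313.89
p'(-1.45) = -1.60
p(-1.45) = 0.03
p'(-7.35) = -14.88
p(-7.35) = 53.73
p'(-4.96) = -10.46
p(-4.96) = 23.48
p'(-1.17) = -0.27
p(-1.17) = -0.24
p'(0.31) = 130.73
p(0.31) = 36.68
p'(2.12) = 60485.86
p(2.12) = 18264.23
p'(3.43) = 4246192.97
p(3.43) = 1314893.19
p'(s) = s^3*exp(s) + 16*s^2*exp(2*s) + 3*s^2*exp(s) + 36*s*exp(3*s) + 16*s*exp(2*s) + 8*s*exp(s) + 2*s + 12*exp(3*s) + 24*exp(2*s) + 8*exp(s)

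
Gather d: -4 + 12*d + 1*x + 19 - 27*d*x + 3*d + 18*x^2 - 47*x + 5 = d*(15 - 27*x) + 18*x^2 - 46*x + 20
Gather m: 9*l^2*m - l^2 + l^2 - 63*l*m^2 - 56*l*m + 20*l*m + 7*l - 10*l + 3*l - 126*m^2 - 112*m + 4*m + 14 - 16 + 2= m^2*(-63*l - 126) + m*(9*l^2 - 36*l - 108)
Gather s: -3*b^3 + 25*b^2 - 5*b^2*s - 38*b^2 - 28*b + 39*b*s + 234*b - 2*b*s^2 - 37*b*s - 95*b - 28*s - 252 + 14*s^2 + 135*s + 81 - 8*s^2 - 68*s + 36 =-3*b^3 - 13*b^2 + 111*b + s^2*(6 - 2*b) + s*(-5*b^2 + 2*b + 39) - 135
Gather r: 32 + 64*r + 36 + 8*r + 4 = 72*r + 72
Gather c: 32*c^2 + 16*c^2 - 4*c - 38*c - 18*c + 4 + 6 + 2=48*c^2 - 60*c + 12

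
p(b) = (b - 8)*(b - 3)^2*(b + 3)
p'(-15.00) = -21276.00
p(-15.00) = 89424.00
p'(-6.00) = -2133.00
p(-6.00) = 3402.00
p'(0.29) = 105.02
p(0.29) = -186.29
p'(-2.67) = -292.49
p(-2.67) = -113.20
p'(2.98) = 1.20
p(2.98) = -0.01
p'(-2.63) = -280.92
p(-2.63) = -124.67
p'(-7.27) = -3400.21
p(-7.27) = 6877.14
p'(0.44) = 106.15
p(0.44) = -170.44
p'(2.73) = 16.34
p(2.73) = -2.20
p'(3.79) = -43.56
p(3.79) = -17.84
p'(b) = (b - 8)*(b - 3)^2 + (b - 8)*(b + 3)*(2*b - 6) + (b - 3)^2*(b + 3)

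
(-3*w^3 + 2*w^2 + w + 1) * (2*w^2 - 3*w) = -6*w^5 + 13*w^4 - 4*w^3 - w^2 - 3*w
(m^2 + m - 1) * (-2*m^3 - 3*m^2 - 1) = -2*m^5 - 5*m^4 - m^3 + 2*m^2 - m + 1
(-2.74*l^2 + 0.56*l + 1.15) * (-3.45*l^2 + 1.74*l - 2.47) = 9.453*l^4 - 6.6996*l^3 + 3.7747*l^2 + 0.6178*l - 2.8405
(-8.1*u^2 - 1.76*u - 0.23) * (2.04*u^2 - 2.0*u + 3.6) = -16.524*u^4 + 12.6096*u^3 - 26.1092*u^2 - 5.876*u - 0.828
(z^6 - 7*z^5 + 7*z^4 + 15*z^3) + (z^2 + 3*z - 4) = z^6 - 7*z^5 + 7*z^4 + 15*z^3 + z^2 + 3*z - 4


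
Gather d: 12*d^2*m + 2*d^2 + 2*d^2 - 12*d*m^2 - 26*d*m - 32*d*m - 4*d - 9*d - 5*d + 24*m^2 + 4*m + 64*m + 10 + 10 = d^2*(12*m + 4) + d*(-12*m^2 - 58*m - 18) + 24*m^2 + 68*m + 20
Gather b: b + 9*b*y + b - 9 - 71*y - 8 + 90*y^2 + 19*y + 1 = b*(9*y + 2) + 90*y^2 - 52*y - 16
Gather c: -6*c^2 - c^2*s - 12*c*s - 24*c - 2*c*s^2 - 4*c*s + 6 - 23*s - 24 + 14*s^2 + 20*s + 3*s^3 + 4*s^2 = c^2*(-s - 6) + c*(-2*s^2 - 16*s - 24) + 3*s^3 + 18*s^2 - 3*s - 18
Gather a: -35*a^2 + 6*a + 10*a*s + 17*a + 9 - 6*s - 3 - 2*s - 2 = -35*a^2 + a*(10*s + 23) - 8*s + 4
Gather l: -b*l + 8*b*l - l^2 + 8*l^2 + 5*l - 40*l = 7*l^2 + l*(7*b - 35)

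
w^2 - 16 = (w - 4)*(w + 4)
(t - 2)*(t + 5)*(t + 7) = t^3 + 10*t^2 + 11*t - 70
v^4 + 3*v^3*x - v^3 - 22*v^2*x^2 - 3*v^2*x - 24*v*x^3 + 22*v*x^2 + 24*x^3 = (v - 1)*(v - 4*x)*(v + x)*(v + 6*x)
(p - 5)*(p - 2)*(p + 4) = p^3 - 3*p^2 - 18*p + 40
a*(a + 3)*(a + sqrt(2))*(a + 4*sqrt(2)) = a^4 + 3*a^3 + 5*sqrt(2)*a^3 + 8*a^2 + 15*sqrt(2)*a^2 + 24*a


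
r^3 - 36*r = r*(r - 6)*(r + 6)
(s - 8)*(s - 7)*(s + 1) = s^3 - 14*s^2 + 41*s + 56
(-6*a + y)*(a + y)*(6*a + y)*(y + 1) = -36*a^3*y - 36*a^3 - 36*a^2*y^2 - 36*a^2*y + a*y^3 + a*y^2 + y^4 + y^3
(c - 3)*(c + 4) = c^2 + c - 12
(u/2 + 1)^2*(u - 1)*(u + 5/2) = u^4/4 + 11*u^3/8 + 15*u^2/8 - u - 5/2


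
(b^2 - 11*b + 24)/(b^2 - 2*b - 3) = (b - 8)/(b + 1)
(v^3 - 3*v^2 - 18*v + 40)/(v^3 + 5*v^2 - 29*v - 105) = (v^2 + 2*v - 8)/(v^2 + 10*v + 21)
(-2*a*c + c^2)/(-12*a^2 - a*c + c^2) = c*(2*a - c)/(12*a^2 + a*c - c^2)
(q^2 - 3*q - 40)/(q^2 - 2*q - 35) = (q - 8)/(q - 7)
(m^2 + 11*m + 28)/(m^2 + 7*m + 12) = (m + 7)/(m + 3)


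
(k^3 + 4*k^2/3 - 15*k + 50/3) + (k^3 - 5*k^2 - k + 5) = 2*k^3 - 11*k^2/3 - 16*k + 65/3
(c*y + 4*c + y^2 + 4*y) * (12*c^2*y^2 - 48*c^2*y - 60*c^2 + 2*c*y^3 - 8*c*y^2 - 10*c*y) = 12*c^3*y^3 - 252*c^3*y - 240*c^3 + 14*c^2*y^4 - 294*c^2*y^2 - 280*c^2*y + 2*c*y^5 - 42*c*y^3 - 40*c*y^2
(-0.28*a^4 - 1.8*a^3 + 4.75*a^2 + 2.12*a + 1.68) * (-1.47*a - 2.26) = 0.4116*a^5 + 3.2788*a^4 - 2.9145*a^3 - 13.8514*a^2 - 7.2608*a - 3.7968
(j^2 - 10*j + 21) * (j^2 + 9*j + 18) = j^4 - j^3 - 51*j^2 + 9*j + 378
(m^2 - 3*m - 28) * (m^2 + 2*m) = m^4 - m^3 - 34*m^2 - 56*m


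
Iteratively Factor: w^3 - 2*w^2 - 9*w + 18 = (w + 3)*(w^2 - 5*w + 6) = (w - 2)*(w + 3)*(w - 3)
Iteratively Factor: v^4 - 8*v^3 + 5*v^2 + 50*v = (v)*(v^3 - 8*v^2 + 5*v + 50) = v*(v + 2)*(v^2 - 10*v + 25) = v*(v - 5)*(v + 2)*(v - 5)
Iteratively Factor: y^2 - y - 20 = (y + 4)*(y - 5)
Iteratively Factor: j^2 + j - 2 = (j - 1)*(j + 2)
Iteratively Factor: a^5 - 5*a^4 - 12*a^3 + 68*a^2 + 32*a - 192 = (a - 4)*(a^4 - a^3 - 16*a^2 + 4*a + 48) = (a - 4)*(a - 2)*(a^3 + a^2 - 14*a - 24) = (a - 4)*(a - 2)*(a + 2)*(a^2 - a - 12) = (a - 4)*(a - 2)*(a + 2)*(a + 3)*(a - 4)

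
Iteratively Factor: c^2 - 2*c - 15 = (c + 3)*(c - 5)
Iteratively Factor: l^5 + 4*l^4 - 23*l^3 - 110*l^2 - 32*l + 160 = (l - 5)*(l^4 + 9*l^3 + 22*l^2 - 32) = (l - 5)*(l + 4)*(l^3 + 5*l^2 + 2*l - 8) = (l - 5)*(l + 2)*(l + 4)*(l^2 + 3*l - 4) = (l - 5)*(l - 1)*(l + 2)*(l + 4)*(l + 4)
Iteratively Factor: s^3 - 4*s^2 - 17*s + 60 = (s - 3)*(s^2 - s - 20) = (s - 3)*(s + 4)*(s - 5)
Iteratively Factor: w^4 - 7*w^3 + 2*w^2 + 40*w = (w)*(w^3 - 7*w^2 + 2*w + 40) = w*(w - 5)*(w^2 - 2*w - 8) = w*(w - 5)*(w - 4)*(w + 2)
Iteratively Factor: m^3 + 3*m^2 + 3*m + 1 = (m + 1)*(m^2 + 2*m + 1) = (m + 1)^2*(m + 1)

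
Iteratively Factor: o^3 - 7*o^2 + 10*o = (o)*(o^2 - 7*o + 10) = o*(o - 2)*(o - 5)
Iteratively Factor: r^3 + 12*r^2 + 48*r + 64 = (r + 4)*(r^2 + 8*r + 16) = (r + 4)^2*(r + 4)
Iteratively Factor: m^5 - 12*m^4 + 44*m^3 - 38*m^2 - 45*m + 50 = (m - 5)*(m^4 - 7*m^3 + 9*m^2 + 7*m - 10) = (m - 5)*(m + 1)*(m^3 - 8*m^2 + 17*m - 10) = (m - 5)^2*(m + 1)*(m^2 - 3*m + 2) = (m - 5)^2*(m - 2)*(m + 1)*(m - 1)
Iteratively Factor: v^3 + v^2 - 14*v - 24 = (v + 3)*(v^2 - 2*v - 8) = (v + 2)*(v + 3)*(v - 4)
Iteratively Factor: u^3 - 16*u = (u)*(u^2 - 16) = u*(u - 4)*(u + 4)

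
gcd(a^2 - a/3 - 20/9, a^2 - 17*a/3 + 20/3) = a - 5/3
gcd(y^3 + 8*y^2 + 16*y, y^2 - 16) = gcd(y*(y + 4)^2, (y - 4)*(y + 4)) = y + 4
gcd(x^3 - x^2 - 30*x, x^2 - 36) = x - 6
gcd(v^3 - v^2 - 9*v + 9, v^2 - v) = v - 1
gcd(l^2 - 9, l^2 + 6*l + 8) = 1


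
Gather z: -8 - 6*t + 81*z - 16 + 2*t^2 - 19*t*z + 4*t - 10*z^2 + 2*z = 2*t^2 - 2*t - 10*z^2 + z*(83 - 19*t) - 24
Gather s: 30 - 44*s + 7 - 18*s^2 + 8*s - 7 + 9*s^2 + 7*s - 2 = -9*s^2 - 29*s + 28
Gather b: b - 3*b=-2*b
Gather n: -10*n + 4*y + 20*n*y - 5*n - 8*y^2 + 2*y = n*(20*y - 15) - 8*y^2 + 6*y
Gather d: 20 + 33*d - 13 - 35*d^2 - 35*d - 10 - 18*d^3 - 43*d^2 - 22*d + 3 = -18*d^3 - 78*d^2 - 24*d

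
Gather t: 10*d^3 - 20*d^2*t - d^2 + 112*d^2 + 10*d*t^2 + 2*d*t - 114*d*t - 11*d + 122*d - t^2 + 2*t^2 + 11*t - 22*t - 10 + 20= 10*d^3 + 111*d^2 + 111*d + t^2*(10*d + 1) + t*(-20*d^2 - 112*d - 11) + 10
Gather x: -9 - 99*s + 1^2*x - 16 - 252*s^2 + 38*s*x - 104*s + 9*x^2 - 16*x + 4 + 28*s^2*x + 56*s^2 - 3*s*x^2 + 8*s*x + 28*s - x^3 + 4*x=-196*s^2 - 175*s - x^3 + x^2*(9 - 3*s) + x*(28*s^2 + 46*s - 11) - 21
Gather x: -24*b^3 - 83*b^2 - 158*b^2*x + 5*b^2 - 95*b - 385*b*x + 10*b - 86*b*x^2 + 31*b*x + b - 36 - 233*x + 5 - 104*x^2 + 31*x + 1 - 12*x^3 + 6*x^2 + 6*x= -24*b^3 - 78*b^2 - 84*b - 12*x^3 + x^2*(-86*b - 98) + x*(-158*b^2 - 354*b - 196) - 30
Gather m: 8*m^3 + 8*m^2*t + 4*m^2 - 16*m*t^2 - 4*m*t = 8*m^3 + m^2*(8*t + 4) + m*(-16*t^2 - 4*t)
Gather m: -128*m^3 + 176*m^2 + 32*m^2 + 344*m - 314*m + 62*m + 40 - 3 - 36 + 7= -128*m^3 + 208*m^2 + 92*m + 8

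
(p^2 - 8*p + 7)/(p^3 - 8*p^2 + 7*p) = 1/p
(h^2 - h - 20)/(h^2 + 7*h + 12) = (h - 5)/(h + 3)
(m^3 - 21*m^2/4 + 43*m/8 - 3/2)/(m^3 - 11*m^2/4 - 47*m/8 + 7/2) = (4*m - 3)/(4*m + 7)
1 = 1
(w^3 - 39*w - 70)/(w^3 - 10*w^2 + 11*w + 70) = (w + 5)/(w - 5)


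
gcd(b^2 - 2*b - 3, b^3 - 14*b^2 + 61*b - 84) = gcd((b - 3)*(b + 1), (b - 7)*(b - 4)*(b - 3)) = b - 3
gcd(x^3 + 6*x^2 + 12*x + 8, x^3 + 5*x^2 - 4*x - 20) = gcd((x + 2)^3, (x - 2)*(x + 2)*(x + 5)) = x + 2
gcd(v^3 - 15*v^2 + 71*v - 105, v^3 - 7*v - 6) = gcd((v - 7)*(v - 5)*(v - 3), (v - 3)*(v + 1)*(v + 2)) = v - 3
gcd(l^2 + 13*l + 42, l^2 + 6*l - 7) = l + 7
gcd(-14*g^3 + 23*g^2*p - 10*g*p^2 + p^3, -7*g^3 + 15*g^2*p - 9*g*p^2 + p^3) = 7*g^2 - 8*g*p + p^2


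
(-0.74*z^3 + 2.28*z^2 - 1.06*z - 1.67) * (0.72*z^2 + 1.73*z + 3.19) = -0.5328*z^5 + 0.3614*z^4 + 0.8206*z^3 + 4.237*z^2 - 6.2705*z - 5.3273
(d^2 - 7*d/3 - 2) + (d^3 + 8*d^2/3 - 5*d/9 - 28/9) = d^3 + 11*d^2/3 - 26*d/9 - 46/9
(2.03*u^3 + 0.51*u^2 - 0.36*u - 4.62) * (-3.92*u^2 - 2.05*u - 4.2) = -7.9576*u^5 - 6.1607*u^4 - 8.1603*u^3 + 16.7064*u^2 + 10.983*u + 19.404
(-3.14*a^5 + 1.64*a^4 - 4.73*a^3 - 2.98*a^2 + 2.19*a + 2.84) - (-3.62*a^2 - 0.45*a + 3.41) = -3.14*a^5 + 1.64*a^4 - 4.73*a^3 + 0.64*a^2 + 2.64*a - 0.57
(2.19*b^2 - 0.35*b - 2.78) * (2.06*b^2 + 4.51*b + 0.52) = 4.5114*b^4 + 9.1559*b^3 - 6.1665*b^2 - 12.7198*b - 1.4456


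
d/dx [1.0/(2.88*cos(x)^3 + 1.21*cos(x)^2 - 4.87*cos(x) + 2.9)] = (8.64*cos(x)^2 + 2.42*cos(x) - 4.87)*sin(x)/(2.88*cos(x)^3 + 1.21*cos(x)^2 - 4.87*cos(x) + 2.9)^2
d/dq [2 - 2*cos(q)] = 2*sin(q)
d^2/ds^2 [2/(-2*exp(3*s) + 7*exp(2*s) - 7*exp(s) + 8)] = 2*(-2*(6*exp(2*s) - 14*exp(s) + 7)^2*exp(s) + (18*exp(2*s) - 28*exp(s) + 7)*(2*exp(3*s) - 7*exp(2*s) + 7*exp(s) - 8))*exp(s)/(2*exp(3*s) - 7*exp(2*s) + 7*exp(s) - 8)^3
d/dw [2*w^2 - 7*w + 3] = 4*w - 7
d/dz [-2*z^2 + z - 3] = 1 - 4*z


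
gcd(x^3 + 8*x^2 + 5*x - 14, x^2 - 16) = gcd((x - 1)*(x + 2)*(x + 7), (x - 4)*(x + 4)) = 1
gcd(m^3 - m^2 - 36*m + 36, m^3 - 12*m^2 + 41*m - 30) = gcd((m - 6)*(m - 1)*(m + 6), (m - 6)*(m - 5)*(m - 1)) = m^2 - 7*m + 6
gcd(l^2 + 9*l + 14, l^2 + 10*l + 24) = 1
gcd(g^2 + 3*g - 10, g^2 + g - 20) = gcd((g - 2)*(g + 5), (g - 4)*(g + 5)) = g + 5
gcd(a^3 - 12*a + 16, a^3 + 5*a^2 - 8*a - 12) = a - 2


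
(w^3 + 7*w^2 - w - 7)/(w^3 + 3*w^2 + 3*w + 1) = (w^2 + 6*w - 7)/(w^2 + 2*w + 1)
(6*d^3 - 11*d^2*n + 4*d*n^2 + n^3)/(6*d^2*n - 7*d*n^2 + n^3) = (6*d^2 - 5*d*n - n^2)/(n*(6*d - n))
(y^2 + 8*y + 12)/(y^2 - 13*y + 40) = (y^2 + 8*y + 12)/(y^2 - 13*y + 40)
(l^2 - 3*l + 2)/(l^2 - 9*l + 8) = (l - 2)/(l - 8)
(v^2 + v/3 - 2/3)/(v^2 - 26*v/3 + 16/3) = (v + 1)/(v - 8)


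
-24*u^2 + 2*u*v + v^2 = (-4*u + v)*(6*u + v)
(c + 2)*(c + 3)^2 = c^3 + 8*c^2 + 21*c + 18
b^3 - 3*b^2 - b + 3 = (b - 3)*(b - 1)*(b + 1)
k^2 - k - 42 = (k - 7)*(k + 6)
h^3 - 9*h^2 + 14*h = h*(h - 7)*(h - 2)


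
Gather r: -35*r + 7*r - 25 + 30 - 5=-28*r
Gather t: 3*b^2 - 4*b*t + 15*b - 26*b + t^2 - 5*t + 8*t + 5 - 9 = 3*b^2 - 11*b + t^2 + t*(3 - 4*b) - 4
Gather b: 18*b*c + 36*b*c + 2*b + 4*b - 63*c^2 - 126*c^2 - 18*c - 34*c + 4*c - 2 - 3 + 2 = b*(54*c + 6) - 189*c^2 - 48*c - 3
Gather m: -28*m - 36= -28*m - 36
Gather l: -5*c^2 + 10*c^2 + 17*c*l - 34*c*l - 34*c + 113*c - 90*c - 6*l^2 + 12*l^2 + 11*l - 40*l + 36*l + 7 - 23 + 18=5*c^2 - 11*c + 6*l^2 + l*(7 - 17*c) + 2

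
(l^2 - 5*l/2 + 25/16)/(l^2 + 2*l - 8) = (16*l^2 - 40*l + 25)/(16*(l^2 + 2*l - 8))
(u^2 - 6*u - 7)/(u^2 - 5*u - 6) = (u - 7)/(u - 6)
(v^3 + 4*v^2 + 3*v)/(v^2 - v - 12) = v*(v + 1)/(v - 4)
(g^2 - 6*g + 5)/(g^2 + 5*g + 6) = (g^2 - 6*g + 5)/(g^2 + 5*g + 6)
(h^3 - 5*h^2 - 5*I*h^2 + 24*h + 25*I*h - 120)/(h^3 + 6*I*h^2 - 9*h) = (h^2 - h*(5 + 8*I) + 40*I)/(h*(h + 3*I))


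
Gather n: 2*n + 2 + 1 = 2*n + 3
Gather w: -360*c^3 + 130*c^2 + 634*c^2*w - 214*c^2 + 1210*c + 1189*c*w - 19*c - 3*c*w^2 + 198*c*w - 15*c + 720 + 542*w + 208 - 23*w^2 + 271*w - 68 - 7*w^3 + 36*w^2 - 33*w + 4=-360*c^3 - 84*c^2 + 1176*c - 7*w^3 + w^2*(13 - 3*c) + w*(634*c^2 + 1387*c + 780) + 864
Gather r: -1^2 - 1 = -2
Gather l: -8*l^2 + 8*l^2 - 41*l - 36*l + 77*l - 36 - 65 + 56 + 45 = 0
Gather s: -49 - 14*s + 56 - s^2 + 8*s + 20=-s^2 - 6*s + 27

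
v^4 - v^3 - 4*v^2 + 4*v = v*(v - 2)*(v - 1)*(v + 2)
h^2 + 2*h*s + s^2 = (h + s)^2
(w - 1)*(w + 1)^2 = w^3 + w^2 - w - 1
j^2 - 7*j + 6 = (j - 6)*(j - 1)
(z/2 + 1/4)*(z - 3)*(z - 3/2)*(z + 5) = z^4/2 + z^3/2 - 71*z^2/8 + 27*z/4 + 45/8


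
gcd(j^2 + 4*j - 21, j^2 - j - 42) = 1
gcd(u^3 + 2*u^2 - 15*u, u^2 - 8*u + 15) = u - 3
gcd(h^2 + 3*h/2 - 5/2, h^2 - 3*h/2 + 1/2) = h - 1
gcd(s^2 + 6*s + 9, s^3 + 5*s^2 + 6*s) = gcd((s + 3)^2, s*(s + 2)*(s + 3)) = s + 3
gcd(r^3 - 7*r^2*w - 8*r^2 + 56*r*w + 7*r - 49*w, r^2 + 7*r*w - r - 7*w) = r - 1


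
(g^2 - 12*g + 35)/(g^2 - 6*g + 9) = (g^2 - 12*g + 35)/(g^2 - 6*g + 9)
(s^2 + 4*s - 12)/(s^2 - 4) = (s + 6)/(s + 2)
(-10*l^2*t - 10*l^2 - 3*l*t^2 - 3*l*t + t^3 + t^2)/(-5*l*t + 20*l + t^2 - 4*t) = (2*l*t + 2*l + t^2 + t)/(t - 4)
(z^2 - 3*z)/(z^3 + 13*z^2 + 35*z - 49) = z*(z - 3)/(z^3 + 13*z^2 + 35*z - 49)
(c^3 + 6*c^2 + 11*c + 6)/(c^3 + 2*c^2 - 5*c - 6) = (c + 2)/(c - 2)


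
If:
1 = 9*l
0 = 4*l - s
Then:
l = 1/9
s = 4/9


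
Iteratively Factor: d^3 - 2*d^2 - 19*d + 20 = (d - 5)*(d^2 + 3*d - 4) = (d - 5)*(d + 4)*(d - 1)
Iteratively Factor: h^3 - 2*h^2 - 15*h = (h)*(h^2 - 2*h - 15) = h*(h - 5)*(h + 3)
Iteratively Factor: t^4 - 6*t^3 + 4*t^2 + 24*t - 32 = (t - 4)*(t^3 - 2*t^2 - 4*t + 8) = (t - 4)*(t - 2)*(t^2 - 4) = (t - 4)*(t - 2)*(t + 2)*(t - 2)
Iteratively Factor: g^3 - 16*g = (g)*(g^2 - 16) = g*(g - 4)*(g + 4)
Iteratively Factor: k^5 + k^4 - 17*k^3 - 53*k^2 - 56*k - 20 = (k + 1)*(k^4 - 17*k^2 - 36*k - 20) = (k + 1)*(k + 2)*(k^3 - 2*k^2 - 13*k - 10) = (k + 1)^2*(k + 2)*(k^2 - 3*k - 10) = (k - 5)*(k + 1)^2*(k + 2)*(k + 2)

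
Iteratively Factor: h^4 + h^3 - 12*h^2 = (h - 3)*(h^3 + 4*h^2) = h*(h - 3)*(h^2 + 4*h) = h^2*(h - 3)*(h + 4)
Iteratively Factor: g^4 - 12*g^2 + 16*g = (g)*(g^3 - 12*g + 16) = g*(g - 2)*(g^2 + 2*g - 8) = g*(g - 2)^2*(g + 4)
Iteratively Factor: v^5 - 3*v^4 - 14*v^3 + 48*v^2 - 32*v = (v - 2)*(v^4 - v^3 - 16*v^2 + 16*v) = (v - 2)*(v + 4)*(v^3 - 5*v^2 + 4*v) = (v - 2)*(v - 1)*(v + 4)*(v^2 - 4*v) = v*(v - 2)*(v - 1)*(v + 4)*(v - 4)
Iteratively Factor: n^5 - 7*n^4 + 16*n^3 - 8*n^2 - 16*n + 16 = (n + 1)*(n^4 - 8*n^3 + 24*n^2 - 32*n + 16) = (n - 2)*(n + 1)*(n^3 - 6*n^2 + 12*n - 8) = (n - 2)^2*(n + 1)*(n^2 - 4*n + 4) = (n - 2)^3*(n + 1)*(n - 2)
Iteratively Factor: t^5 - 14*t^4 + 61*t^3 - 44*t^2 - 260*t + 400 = (t - 5)*(t^4 - 9*t^3 + 16*t^2 + 36*t - 80) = (t - 5)^2*(t^3 - 4*t^2 - 4*t + 16) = (t - 5)^2*(t - 4)*(t^2 - 4) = (t - 5)^2*(t - 4)*(t + 2)*(t - 2)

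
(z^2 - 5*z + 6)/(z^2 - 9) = (z - 2)/(z + 3)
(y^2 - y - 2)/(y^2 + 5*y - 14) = (y + 1)/(y + 7)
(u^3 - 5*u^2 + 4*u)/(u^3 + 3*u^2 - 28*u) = (u - 1)/(u + 7)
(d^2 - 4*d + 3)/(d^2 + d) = (d^2 - 4*d + 3)/(d*(d + 1))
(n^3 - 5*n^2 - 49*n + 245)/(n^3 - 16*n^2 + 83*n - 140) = (n + 7)/(n - 4)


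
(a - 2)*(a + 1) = a^2 - a - 2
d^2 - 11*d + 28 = (d - 7)*(d - 4)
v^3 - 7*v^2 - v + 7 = (v - 7)*(v - 1)*(v + 1)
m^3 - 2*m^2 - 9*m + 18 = (m - 3)*(m - 2)*(m + 3)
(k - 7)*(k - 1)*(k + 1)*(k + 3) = k^4 - 4*k^3 - 22*k^2 + 4*k + 21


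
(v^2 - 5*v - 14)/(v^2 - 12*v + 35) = (v + 2)/(v - 5)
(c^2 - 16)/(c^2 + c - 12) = (c - 4)/(c - 3)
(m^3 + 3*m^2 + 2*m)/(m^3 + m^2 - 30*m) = (m^2 + 3*m + 2)/(m^2 + m - 30)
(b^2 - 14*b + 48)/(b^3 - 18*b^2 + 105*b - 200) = (b - 6)/(b^2 - 10*b + 25)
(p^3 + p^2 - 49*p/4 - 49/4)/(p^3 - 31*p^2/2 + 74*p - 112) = (2*p^2 + 9*p + 7)/(2*(p^2 - 12*p + 32))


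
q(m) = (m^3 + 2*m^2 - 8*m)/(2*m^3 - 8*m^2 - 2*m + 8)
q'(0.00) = -1.00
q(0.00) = 0.00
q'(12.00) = -0.04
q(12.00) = 0.84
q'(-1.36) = -3.62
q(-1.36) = -1.32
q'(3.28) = -4.22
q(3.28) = -2.18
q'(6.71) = -0.31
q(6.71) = 1.42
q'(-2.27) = -0.37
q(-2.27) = -0.32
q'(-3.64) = -0.12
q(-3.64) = -0.04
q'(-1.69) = -1.07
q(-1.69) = -0.68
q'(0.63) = -3.40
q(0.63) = -0.98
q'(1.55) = -1.80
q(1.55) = 0.56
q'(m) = (-6*m^2 + 16*m + 2)*(m^3 + 2*m^2 - 8*m)/(2*m^3 - 8*m^2 - 2*m + 8)^2 + (3*m^2 + 4*m - 8)/(2*m^3 - 8*m^2 - 2*m + 8) = (-3*m^4 + 7*m^3 - 11*m^2 + 8*m - 16)/(m^6 - 8*m^5 + 14*m^4 + 16*m^3 - 31*m^2 - 8*m + 16)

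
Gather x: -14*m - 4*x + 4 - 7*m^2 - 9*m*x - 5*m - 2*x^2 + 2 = -7*m^2 - 19*m - 2*x^2 + x*(-9*m - 4) + 6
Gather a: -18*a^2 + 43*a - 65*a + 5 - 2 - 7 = -18*a^2 - 22*a - 4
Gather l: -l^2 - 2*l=-l^2 - 2*l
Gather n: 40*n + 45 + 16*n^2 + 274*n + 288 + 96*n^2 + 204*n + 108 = 112*n^2 + 518*n + 441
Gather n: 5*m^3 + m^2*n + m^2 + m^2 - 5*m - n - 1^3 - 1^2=5*m^3 + 2*m^2 - 5*m + n*(m^2 - 1) - 2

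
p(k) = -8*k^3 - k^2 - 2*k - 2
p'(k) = -24*k^2 - 2*k - 2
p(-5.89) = 1609.78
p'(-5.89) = -822.83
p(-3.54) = 347.44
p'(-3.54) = -295.68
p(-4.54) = 735.08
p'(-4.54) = -487.60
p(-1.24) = 14.20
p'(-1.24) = -36.42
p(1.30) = -23.87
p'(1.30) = -45.16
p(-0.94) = 5.64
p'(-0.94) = -21.33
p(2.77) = -185.24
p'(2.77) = -191.69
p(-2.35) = 101.00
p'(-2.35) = -129.84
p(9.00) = -5933.00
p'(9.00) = -1964.00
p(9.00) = -5933.00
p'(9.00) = -1964.00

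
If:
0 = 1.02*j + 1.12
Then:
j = -1.10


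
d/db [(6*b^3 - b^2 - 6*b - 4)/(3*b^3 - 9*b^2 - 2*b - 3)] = (-51*b^4 + 12*b^3 - 70*b^2 - 66*b + 10)/(9*b^6 - 54*b^5 + 69*b^4 + 18*b^3 + 58*b^2 + 12*b + 9)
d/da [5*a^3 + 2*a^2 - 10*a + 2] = 15*a^2 + 4*a - 10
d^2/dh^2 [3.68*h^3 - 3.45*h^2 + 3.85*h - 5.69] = 22.08*h - 6.9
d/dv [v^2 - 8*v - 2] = 2*v - 8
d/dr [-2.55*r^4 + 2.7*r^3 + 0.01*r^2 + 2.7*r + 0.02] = -10.2*r^3 + 8.1*r^2 + 0.02*r + 2.7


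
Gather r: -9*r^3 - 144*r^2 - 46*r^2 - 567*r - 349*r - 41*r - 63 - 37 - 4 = -9*r^3 - 190*r^2 - 957*r - 104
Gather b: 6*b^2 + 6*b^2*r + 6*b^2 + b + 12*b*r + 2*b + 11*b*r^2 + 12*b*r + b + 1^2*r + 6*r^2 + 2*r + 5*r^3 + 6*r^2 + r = b^2*(6*r + 12) + b*(11*r^2 + 24*r + 4) + 5*r^3 + 12*r^2 + 4*r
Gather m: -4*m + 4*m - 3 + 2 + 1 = 0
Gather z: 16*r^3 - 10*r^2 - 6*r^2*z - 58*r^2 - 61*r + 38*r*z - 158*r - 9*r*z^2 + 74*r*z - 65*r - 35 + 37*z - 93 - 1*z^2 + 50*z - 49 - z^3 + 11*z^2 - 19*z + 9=16*r^3 - 68*r^2 - 284*r - z^3 + z^2*(10 - 9*r) + z*(-6*r^2 + 112*r + 68) - 168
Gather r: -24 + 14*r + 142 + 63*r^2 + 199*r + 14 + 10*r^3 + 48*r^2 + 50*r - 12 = 10*r^3 + 111*r^2 + 263*r + 120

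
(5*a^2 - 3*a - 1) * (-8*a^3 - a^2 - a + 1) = -40*a^5 + 19*a^4 + 6*a^3 + 9*a^2 - 2*a - 1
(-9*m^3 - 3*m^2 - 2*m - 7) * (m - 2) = -9*m^4 + 15*m^3 + 4*m^2 - 3*m + 14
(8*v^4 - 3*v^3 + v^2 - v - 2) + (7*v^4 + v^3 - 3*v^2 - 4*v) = 15*v^4 - 2*v^3 - 2*v^2 - 5*v - 2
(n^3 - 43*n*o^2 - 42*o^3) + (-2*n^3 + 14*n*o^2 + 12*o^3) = -n^3 - 29*n*o^2 - 30*o^3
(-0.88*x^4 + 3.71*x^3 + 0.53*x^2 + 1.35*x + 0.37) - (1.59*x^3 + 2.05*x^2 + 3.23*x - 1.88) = -0.88*x^4 + 2.12*x^3 - 1.52*x^2 - 1.88*x + 2.25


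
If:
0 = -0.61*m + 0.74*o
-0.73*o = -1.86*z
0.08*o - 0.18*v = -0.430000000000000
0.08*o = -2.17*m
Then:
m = 0.00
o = 0.00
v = 2.39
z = 0.00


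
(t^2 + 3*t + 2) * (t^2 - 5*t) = t^4 - 2*t^3 - 13*t^2 - 10*t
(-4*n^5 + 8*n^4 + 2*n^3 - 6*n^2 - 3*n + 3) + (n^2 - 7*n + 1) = -4*n^5 + 8*n^4 + 2*n^3 - 5*n^2 - 10*n + 4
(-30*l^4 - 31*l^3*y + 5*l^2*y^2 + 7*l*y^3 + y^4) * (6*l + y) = -180*l^5 - 216*l^4*y - l^3*y^2 + 47*l^2*y^3 + 13*l*y^4 + y^5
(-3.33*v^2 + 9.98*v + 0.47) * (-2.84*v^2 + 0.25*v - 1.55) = 9.4572*v^4 - 29.1757*v^3 + 6.3217*v^2 - 15.3515*v - 0.7285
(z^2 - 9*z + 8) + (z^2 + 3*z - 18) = 2*z^2 - 6*z - 10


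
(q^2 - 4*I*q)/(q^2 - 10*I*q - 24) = q/(q - 6*I)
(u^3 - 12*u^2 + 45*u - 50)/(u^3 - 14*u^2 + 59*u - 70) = (u - 5)/(u - 7)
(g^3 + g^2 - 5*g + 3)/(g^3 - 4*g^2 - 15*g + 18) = (g - 1)/(g - 6)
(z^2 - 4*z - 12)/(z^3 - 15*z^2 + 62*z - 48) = (z + 2)/(z^2 - 9*z + 8)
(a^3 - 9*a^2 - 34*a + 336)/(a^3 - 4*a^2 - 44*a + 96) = (a - 7)/(a - 2)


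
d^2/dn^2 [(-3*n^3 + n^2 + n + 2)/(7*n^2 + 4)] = 2*(133*n^3 + 210*n^2 - 228*n - 40)/(343*n^6 + 588*n^4 + 336*n^2 + 64)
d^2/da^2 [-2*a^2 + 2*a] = -4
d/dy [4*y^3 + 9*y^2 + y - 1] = 12*y^2 + 18*y + 1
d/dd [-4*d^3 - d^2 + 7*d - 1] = -12*d^2 - 2*d + 7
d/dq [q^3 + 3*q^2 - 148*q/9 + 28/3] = 3*q^2 + 6*q - 148/9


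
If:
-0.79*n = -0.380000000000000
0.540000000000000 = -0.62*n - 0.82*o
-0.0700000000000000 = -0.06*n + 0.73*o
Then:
No Solution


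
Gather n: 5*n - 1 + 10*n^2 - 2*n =10*n^2 + 3*n - 1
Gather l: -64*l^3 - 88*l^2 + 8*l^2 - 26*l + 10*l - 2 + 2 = -64*l^3 - 80*l^2 - 16*l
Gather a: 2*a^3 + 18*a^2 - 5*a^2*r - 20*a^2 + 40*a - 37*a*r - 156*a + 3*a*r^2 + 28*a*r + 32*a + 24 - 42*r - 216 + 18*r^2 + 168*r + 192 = 2*a^3 + a^2*(-5*r - 2) + a*(3*r^2 - 9*r - 84) + 18*r^2 + 126*r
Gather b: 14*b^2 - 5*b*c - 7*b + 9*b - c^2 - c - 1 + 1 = 14*b^2 + b*(2 - 5*c) - c^2 - c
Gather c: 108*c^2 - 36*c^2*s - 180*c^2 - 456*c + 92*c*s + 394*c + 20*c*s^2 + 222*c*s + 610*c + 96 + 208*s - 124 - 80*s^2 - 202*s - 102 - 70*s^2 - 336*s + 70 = c^2*(-36*s - 72) + c*(20*s^2 + 314*s + 548) - 150*s^2 - 330*s - 60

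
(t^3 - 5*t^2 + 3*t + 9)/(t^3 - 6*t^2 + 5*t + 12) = (t - 3)/(t - 4)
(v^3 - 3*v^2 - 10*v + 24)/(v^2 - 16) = (v^2 + v - 6)/(v + 4)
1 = 1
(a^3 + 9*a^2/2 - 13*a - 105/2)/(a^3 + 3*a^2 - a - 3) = (2*a^2 + 3*a - 35)/(2*(a^2 - 1))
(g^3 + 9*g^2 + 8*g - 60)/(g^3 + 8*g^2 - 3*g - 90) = (g - 2)/(g - 3)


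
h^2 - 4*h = h*(h - 4)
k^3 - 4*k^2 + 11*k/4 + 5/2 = (k - 5/2)*(k - 2)*(k + 1/2)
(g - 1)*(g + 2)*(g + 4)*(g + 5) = g^4 + 10*g^3 + 27*g^2 + 2*g - 40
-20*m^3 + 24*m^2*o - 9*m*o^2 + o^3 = (-5*m + o)*(-2*m + o)^2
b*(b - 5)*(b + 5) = b^3 - 25*b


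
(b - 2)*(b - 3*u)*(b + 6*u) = b^3 + 3*b^2*u - 2*b^2 - 18*b*u^2 - 6*b*u + 36*u^2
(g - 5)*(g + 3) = g^2 - 2*g - 15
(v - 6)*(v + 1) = v^2 - 5*v - 6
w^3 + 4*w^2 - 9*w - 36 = (w - 3)*(w + 3)*(w + 4)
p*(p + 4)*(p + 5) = p^3 + 9*p^2 + 20*p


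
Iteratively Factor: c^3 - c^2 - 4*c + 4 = (c + 2)*(c^2 - 3*c + 2) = (c - 2)*(c + 2)*(c - 1)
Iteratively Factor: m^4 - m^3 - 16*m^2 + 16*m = (m + 4)*(m^3 - 5*m^2 + 4*m) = m*(m + 4)*(m^2 - 5*m + 4) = m*(m - 1)*(m + 4)*(m - 4)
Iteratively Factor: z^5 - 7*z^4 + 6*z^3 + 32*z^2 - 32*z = (z - 1)*(z^4 - 6*z^3 + 32*z) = (z - 1)*(z + 2)*(z^3 - 8*z^2 + 16*z) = (z - 4)*(z - 1)*(z + 2)*(z^2 - 4*z) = (z - 4)^2*(z - 1)*(z + 2)*(z)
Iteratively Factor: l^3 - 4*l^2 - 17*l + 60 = (l - 5)*(l^2 + l - 12) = (l - 5)*(l - 3)*(l + 4)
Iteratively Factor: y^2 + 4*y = (y + 4)*(y)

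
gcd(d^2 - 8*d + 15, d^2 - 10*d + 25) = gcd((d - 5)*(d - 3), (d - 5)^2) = d - 5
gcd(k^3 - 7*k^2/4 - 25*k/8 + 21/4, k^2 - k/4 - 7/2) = k^2 - k/4 - 7/2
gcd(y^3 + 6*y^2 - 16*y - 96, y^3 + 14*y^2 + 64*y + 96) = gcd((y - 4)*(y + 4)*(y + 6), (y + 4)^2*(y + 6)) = y^2 + 10*y + 24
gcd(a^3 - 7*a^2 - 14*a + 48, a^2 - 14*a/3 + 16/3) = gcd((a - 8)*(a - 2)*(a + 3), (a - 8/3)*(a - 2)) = a - 2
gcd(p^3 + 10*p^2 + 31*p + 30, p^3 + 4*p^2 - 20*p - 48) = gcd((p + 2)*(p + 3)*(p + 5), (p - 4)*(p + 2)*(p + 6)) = p + 2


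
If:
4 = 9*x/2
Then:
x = 8/9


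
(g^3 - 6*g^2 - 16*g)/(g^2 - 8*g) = g + 2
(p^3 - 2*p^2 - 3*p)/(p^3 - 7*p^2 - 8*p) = (p - 3)/(p - 8)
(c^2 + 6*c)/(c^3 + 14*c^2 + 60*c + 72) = c/(c^2 + 8*c + 12)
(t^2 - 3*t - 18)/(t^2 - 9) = (t - 6)/(t - 3)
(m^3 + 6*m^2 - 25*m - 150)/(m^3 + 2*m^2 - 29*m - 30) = (m + 5)/(m + 1)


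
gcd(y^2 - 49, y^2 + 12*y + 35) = y + 7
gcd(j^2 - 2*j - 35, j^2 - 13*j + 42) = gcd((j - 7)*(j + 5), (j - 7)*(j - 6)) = j - 7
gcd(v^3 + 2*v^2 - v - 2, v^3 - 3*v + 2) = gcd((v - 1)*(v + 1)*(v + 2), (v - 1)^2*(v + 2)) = v^2 + v - 2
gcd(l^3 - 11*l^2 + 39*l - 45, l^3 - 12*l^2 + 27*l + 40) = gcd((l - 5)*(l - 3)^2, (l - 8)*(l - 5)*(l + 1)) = l - 5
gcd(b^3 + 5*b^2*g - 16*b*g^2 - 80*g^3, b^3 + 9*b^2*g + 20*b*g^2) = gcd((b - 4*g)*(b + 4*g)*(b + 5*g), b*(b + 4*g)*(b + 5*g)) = b^2 + 9*b*g + 20*g^2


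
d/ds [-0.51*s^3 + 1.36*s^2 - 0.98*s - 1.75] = -1.53*s^2 + 2.72*s - 0.98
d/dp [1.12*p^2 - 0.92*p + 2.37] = 2.24*p - 0.92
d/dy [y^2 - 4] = 2*y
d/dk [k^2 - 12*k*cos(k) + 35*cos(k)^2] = 12*k*sin(k) + 2*k - 35*sin(2*k) - 12*cos(k)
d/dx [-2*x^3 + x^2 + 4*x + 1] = -6*x^2 + 2*x + 4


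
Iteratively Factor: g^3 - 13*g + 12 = (g - 1)*(g^2 + g - 12) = (g - 3)*(g - 1)*(g + 4)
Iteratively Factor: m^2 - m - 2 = (m - 2)*(m + 1)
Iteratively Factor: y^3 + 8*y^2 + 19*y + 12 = (y + 3)*(y^2 + 5*y + 4) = (y + 3)*(y + 4)*(y + 1)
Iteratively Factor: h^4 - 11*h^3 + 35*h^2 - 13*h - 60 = (h - 3)*(h^3 - 8*h^2 + 11*h + 20) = (h - 3)*(h + 1)*(h^2 - 9*h + 20) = (h - 5)*(h - 3)*(h + 1)*(h - 4)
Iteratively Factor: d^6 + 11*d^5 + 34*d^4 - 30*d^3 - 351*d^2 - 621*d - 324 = (d + 4)*(d^5 + 7*d^4 + 6*d^3 - 54*d^2 - 135*d - 81) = (d - 3)*(d + 4)*(d^4 + 10*d^3 + 36*d^2 + 54*d + 27) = (d - 3)*(d + 3)*(d + 4)*(d^3 + 7*d^2 + 15*d + 9) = (d - 3)*(d + 1)*(d + 3)*(d + 4)*(d^2 + 6*d + 9) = (d - 3)*(d + 1)*(d + 3)^2*(d + 4)*(d + 3)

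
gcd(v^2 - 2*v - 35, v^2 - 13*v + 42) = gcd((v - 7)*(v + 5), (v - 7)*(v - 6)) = v - 7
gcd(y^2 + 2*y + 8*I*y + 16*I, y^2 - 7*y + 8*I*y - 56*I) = y + 8*I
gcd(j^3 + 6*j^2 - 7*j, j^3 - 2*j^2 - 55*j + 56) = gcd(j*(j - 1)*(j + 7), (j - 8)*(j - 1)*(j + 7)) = j^2 + 6*j - 7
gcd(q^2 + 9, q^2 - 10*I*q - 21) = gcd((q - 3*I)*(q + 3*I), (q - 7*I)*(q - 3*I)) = q - 3*I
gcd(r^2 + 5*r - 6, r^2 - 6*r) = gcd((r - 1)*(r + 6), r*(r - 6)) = 1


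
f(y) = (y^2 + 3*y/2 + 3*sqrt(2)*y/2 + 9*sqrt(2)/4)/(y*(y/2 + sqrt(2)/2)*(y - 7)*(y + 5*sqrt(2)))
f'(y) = (2*y + 3/2 + 3*sqrt(2)/2)/(y*(y/2 + sqrt(2)/2)*(y - 7)*(y + 5*sqrt(2))) - (y^2 + 3*y/2 + 3*sqrt(2)*y/2 + 9*sqrt(2)/4)/(y*(y/2 + sqrt(2)/2)*(y - 7)*(y + 5*sqrt(2))^2) - (y^2 + 3*y/2 + 3*sqrt(2)*y/2 + 9*sqrt(2)/4)/(y*(y/2 + sqrt(2)/2)*(y - 7)^2*(y + 5*sqrt(2))) - (y^2 + 3*y/2 + 3*sqrt(2)*y/2 + 9*sqrt(2)/4)/(2*y*(y/2 + sqrt(2)/2)^2*(y - 7)*(y + 5*sqrt(2))) - (y^2 + 3*y/2 + 3*sqrt(2)*y/2 + 9*sqrt(2)/4)/(y^2*(y/2 + sqrt(2)/2)*(y - 7)*(y + 5*sqrt(2))) = (-8*y^5 - 42*sqrt(2)*y^4 + 10*y^4 - 60*y^3 - 24*sqrt(2)*y^3 - 160*y^2 + 381*sqrt(2)*y^2 - 180*sqrt(2)*y + 1512*y + 630*sqrt(2))/(2*y^2*(y^6 - 14*y^5 + 12*sqrt(2)*y^5 - 168*sqrt(2)*y^4 + 141*y^4 - 1288*y^3 + 708*sqrt(2)*y^3 - 1680*sqrt(2)*y^2 + 4608*y^2 - 1400*y + 5880*sqrt(2)*y + 4900))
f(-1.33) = 0.05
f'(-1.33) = -0.20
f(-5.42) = -0.06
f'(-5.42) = 0.04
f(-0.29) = 0.27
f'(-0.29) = 1.08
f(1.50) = -0.11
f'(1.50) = 0.04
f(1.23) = -0.12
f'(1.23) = 0.06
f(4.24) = -0.10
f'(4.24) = -0.02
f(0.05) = -1.86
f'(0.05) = 36.36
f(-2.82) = -0.01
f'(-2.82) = 0.01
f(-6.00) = -0.09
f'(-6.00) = 0.09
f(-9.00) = 0.05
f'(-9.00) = 0.03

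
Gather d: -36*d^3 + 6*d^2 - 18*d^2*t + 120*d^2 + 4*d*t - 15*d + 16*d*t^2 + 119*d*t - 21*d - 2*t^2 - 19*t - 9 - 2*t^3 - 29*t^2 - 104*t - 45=-36*d^3 + d^2*(126 - 18*t) + d*(16*t^2 + 123*t - 36) - 2*t^3 - 31*t^2 - 123*t - 54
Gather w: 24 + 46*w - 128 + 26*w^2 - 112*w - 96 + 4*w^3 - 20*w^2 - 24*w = 4*w^3 + 6*w^2 - 90*w - 200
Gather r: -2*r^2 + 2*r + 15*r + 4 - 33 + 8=-2*r^2 + 17*r - 21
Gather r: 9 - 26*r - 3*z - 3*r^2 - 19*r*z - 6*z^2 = -3*r^2 + r*(-19*z - 26) - 6*z^2 - 3*z + 9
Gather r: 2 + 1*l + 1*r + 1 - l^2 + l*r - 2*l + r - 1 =-l^2 - l + r*(l + 2) + 2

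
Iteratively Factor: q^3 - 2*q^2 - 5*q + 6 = (q + 2)*(q^2 - 4*q + 3) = (q - 1)*(q + 2)*(q - 3)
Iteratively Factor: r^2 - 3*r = (r - 3)*(r)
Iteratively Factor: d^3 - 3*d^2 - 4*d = (d - 4)*(d^2 + d) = (d - 4)*(d + 1)*(d)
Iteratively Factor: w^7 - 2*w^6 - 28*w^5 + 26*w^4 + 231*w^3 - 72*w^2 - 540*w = (w + 3)*(w^6 - 5*w^5 - 13*w^4 + 65*w^3 + 36*w^2 - 180*w) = (w + 3)^2*(w^5 - 8*w^4 + 11*w^3 + 32*w^2 - 60*w) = (w - 3)*(w + 3)^2*(w^4 - 5*w^3 - 4*w^2 + 20*w) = (w - 3)*(w - 2)*(w + 3)^2*(w^3 - 3*w^2 - 10*w) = (w - 5)*(w - 3)*(w - 2)*(w + 3)^2*(w^2 + 2*w) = (w - 5)*(w - 3)*(w - 2)*(w + 2)*(w + 3)^2*(w)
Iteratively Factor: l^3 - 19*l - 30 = (l - 5)*(l^2 + 5*l + 6) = (l - 5)*(l + 3)*(l + 2)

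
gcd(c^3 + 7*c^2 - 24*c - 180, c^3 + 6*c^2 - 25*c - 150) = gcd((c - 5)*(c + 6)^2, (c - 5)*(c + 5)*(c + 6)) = c^2 + c - 30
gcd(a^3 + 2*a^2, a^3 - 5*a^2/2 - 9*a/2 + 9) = a + 2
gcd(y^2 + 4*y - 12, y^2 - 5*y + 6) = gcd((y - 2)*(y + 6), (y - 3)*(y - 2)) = y - 2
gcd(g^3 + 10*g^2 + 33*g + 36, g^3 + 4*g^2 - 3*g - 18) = g^2 + 6*g + 9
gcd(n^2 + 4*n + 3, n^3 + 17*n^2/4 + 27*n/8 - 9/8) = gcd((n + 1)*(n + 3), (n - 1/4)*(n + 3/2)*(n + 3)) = n + 3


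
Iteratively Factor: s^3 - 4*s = (s + 2)*(s^2 - 2*s) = s*(s + 2)*(s - 2)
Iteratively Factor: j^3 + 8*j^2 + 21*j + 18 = (j + 2)*(j^2 + 6*j + 9) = (j + 2)*(j + 3)*(j + 3)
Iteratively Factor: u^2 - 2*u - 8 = (u - 4)*(u + 2)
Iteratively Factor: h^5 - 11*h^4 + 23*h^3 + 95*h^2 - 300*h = (h + 3)*(h^4 - 14*h^3 + 65*h^2 - 100*h) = (h - 5)*(h + 3)*(h^3 - 9*h^2 + 20*h) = h*(h - 5)*(h + 3)*(h^2 - 9*h + 20) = h*(h - 5)^2*(h + 3)*(h - 4)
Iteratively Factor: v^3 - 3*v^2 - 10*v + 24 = (v + 3)*(v^2 - 6*v + 8) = (v - 2)*(v + 3)*(v - 4)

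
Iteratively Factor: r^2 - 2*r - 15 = (r + 3)*(r - 5)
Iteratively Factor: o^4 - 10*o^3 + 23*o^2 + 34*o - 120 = (o + 2)*(o^3 - 12*o^2 + 47*o - 60) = (o - 5)*(o + 2)*(o^2 - 7*o + 12) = (o - 5)*(o - 3)*(o + 2)*(o - 4)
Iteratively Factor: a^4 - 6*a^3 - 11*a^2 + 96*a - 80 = (a + 4)*(a^3 - 10*a^2 + 29*a - 20) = (a - 1)*(a + 4)*(a^2 - 9*a + 20) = (a - 5)*(a - 1)*(a + 4)*(a - 4)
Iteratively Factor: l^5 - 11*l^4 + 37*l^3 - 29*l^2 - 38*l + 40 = (l - 1)*(l^4 - 10*l^3 + 27*l^2 - 2*l - 40) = (l - 5)*(l - 1)*(l^3 - 5*l^2 + 2*l + 8) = (l - 5)*(l - 4)*(l - 1)*(l^2 - l - 2) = (l - 5)*(l - 4)*(l - 2)*(l - 1)*(l + 1)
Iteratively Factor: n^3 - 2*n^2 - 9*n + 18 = (n - 3)*(n^2 + n - 6) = (n - 3)*(n + 3)*(n - 2)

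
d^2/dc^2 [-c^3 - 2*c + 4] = -6*c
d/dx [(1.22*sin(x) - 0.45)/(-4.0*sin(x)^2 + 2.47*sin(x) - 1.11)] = (4.88*sin(x)^2 - 3.6*sin(x) - 0.2427)*cos(x)/(16.0*sin(x)^4 - 19.76*sin(x)^3 + 14.9809*sin(x)^2 - 5.4834*sin(x) + 1.2321)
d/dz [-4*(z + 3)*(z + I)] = -8*z - 12 - 4*I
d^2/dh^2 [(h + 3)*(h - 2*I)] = 2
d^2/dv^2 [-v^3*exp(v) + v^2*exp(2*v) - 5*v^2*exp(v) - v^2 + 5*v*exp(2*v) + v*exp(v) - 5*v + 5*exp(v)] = -v^3*exp(v) + 4*v^2*exp(2*v) - 11*v^2*exp(v) + 28*v*exp(2*v) - 25*v*exp(v) + 22*exp(2*v) - 3*exp(v) - 2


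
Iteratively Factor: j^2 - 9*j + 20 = (j - 4)*(j - 5)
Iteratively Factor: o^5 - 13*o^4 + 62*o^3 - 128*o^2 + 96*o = (o - 3)*(o^4 - 10*o^3 + 32*o^2 - 32*o) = (o - 4)*(o - 3)*(o^3 - 6*o^2 + 8*o) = o*(o - 4)*(o - 3)*(o^2 - 6*o + 8) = o*(o - 4)^2*(o - 3)*(o - 2)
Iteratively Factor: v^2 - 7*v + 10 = (v - 2)*(v - 5)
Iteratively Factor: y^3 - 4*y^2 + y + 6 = (y - 2)*(y^2 - 2*y - 3) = (y - 3)*(y - 2)*(y + 1)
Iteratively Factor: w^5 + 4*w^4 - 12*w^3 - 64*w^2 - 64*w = (w - 4)*(w^4 + 8*w^3 + 20*w^2 + 16*w) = (w - 4)*(w + 2)*(w^3 + 6*w^2 + 8*w) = (w - 4)*(w + 2)^2*(w^2 + 4*w) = w*(w - 4)*(w + 2)^2*(w + 4)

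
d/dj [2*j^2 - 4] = 4*j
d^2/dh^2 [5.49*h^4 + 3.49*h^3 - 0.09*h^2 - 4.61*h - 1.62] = 65.88*h^2 + 20.94*h - 0.18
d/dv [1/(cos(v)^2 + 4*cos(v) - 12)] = 2*(cos(v) + 2)*sin(v)/(cos(v)^2 + 4*cos(v) - 12)^2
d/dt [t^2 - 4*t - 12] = 2*t - 4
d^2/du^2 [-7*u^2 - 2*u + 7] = -14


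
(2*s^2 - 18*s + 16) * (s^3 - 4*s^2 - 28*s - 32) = 2*s^5 - 26*s^4 + 32*s^3 + 376*s^2 + 128*s - 512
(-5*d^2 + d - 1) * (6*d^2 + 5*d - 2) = -30*d^4 - 19*d^3 + 9*d^2 - 7*d + 2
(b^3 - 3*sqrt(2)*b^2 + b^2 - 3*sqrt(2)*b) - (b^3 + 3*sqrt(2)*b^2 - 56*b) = -6*sqrt(2)*b^2 + b^2 - 3*sqrt(2)*b + 56*b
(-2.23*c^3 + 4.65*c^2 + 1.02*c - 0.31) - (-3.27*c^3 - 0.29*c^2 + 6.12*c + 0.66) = 1.04*c^3 + 4.94*c^2 - 5.1*c - 0.97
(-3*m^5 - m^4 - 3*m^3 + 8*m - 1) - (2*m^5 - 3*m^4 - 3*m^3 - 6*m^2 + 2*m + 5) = -5*m^5 + 2*m^4 + 6*m^2 + 6*m - 6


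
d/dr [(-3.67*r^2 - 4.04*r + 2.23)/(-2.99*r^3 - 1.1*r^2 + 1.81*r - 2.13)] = (-10.9733*r^4 - 24.1592*r^3 + 8.9164*r^2 + 20.5402*r + 4.5689)/(8.9401*r^6 + 6.578*r^5 - 9.6138*r^4 + 8.7554*r^3 + 7.9621*r^2 - 7.7106*r + 4.5369)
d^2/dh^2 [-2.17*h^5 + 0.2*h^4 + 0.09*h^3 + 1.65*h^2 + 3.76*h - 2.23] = -43.4*h^3 + 2.4*h^2 + 0.54*h + 3.3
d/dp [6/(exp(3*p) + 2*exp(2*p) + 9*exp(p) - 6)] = (-18*exp(2*p) - 24*exp(p) - 54)*exp(p)/(exp(3*p) + 2*exp(2*p) + 9*exp(p) - 6)^2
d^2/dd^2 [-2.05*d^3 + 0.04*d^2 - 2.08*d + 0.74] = 0.08 - 12.3*d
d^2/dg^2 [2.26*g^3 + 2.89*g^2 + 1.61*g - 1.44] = 13.56*g + 5.78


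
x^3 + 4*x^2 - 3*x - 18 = (x - 2)*(x + 3)^2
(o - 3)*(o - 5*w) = o^2 - 5*o*w - 3*o + 15*w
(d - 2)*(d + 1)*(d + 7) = d^3 + 6*d^2 - 9*d - 14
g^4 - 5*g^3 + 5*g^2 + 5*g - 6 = (g - 3)*(g - 2)*(g - 1)*(g + 1)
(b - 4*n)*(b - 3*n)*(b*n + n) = b^3*n - 7*b^2*n^2 + b^2*n + 12*b*n^3 - 7*b*n^2 + 12*n^3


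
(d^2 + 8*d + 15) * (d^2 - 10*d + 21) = d^4 - 2*d^3 - 44*d^2 + 18*d + 315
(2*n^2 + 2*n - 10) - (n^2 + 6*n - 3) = n^2 - 4*n - 7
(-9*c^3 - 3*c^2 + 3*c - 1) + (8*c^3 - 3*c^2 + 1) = -c^3 - 6*c^2 + 3*c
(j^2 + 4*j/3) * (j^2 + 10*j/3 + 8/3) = j^4 + 14*j^3/3 + 64*j^2/9 + 32*j/9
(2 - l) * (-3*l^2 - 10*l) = 3*l^3 + 4*l^2 - 20*l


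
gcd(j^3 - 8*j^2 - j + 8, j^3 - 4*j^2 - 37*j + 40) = j^2 - 9*j + 8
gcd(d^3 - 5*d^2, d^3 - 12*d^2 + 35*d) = d^2 - 5*d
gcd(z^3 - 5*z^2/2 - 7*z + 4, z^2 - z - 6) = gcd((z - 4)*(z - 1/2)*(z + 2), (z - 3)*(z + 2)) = z + 2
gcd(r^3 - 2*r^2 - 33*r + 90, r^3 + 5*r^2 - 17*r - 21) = r - 3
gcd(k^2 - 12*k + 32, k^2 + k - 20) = k - 4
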